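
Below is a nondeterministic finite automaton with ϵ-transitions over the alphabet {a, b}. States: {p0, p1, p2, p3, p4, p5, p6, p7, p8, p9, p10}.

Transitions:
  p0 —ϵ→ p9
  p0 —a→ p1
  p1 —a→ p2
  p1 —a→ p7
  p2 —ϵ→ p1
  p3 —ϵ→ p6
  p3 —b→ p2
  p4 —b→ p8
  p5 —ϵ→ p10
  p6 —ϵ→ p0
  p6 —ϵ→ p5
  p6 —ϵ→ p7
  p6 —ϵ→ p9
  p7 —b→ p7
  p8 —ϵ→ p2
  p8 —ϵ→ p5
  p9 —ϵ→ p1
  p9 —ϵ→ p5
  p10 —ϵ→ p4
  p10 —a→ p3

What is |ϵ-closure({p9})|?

5

Start with {p9}.
From p9 via ϵ: add p1, p5.
From p5 via ϵ: add p10.
From p10 via ϵ: add p4.
ϵ-closure = {p1, p4, p5, p9, p10}, which has 5 states.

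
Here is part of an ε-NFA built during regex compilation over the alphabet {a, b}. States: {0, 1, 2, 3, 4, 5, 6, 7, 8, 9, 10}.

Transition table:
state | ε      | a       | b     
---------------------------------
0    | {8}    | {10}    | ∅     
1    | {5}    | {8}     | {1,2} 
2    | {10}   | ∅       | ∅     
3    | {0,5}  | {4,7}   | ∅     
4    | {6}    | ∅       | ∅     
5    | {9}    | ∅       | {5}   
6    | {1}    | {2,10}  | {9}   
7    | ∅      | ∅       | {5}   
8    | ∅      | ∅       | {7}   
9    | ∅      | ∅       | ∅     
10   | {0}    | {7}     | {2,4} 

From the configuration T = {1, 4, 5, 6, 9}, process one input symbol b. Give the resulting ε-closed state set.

{0, 1, 2, 5, 8, 9, 10}

1 on b → {1, 2}.
5 on b → {5}.
6 on b → {9}.
No b-transition from 4, 9.
Union after reading b: {1, 2, 5, 9}.
Now take the ε-closure:
From 2 via ε: add 10.
From 10 via ε: add 0.
From 0 via ε: add 8.
No new states can be added; the closed set is {0, 1, 2, 5, 8, 9, 10}.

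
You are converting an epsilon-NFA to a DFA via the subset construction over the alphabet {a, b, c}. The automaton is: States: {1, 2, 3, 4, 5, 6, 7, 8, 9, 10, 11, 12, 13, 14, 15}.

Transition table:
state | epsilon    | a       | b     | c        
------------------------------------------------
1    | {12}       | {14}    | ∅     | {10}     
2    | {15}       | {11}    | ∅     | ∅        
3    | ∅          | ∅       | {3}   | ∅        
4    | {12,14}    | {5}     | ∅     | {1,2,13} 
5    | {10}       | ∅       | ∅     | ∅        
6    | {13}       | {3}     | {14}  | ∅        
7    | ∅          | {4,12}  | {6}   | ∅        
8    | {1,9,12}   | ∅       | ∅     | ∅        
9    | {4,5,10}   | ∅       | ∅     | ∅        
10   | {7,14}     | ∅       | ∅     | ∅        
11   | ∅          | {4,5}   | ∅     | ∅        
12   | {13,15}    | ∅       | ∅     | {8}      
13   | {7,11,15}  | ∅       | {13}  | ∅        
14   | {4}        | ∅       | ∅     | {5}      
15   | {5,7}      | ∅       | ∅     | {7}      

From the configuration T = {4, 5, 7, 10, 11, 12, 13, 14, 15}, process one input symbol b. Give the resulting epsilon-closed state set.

{4, 5, 6, 7, 10, 11, 12, 13, 14, 15}

7 on b → {6}.
13 on b → {13}.
No b-transition from 4, 5, 10, 11, 12, 14, 15.
Union after reading b: {6, 13}.
Now take the epsilon-closure:
From 13 via epsilon: add 7, 11, 15.
From 15 via epsilon: add 5.
From 5 via epsilon: add 10.
From 10 via epsilon: add 14.
From 14 via epsilon: add 4.
From 4 via epsilon: add 12.
No new states can be added; the closed set is {4, 5, 6, 7, 10, 11, 12, 13, 14, 15}.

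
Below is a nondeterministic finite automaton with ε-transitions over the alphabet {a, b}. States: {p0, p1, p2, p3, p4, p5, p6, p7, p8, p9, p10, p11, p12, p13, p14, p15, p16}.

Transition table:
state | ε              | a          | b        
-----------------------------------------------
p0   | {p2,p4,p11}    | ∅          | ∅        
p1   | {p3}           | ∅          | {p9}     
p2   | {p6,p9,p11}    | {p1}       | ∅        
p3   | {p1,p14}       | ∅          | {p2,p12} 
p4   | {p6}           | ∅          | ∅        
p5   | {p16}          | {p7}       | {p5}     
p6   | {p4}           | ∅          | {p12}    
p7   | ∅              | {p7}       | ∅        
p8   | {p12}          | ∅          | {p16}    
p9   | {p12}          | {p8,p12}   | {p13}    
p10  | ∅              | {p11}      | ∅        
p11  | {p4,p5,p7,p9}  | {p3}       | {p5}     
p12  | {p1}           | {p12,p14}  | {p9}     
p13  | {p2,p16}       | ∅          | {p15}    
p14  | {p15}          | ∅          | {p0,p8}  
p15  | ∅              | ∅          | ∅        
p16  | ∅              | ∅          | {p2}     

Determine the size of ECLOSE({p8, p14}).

6

Start with {p8, p14}.
From p8 via ε: add p12.
From p14 via ε: add p15.
From p12 via ε: add p1.
From p1 via ε: add p3.
ε-closure = {p1, p3, p8, p12, p14, p15}, which has 6 states.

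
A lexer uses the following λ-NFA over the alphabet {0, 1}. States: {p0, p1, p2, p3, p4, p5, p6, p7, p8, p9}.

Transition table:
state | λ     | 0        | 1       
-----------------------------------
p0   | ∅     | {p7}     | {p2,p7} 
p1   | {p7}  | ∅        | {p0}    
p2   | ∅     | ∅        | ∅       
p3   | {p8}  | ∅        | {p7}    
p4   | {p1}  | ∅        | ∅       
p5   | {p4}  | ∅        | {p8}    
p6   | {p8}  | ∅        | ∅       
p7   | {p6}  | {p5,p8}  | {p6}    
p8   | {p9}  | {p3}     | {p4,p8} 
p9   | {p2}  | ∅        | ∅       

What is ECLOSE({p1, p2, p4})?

{p1, p2, p4, p6, p7, p8, p9}

Start with {p1, p2, p4}.
From p1 via λ: add p7.
From p7 via λ: add p6.
From p6 via λ: add p8.
From p8 via λ: add p9.
No new states can be added; the closed set is {p1, p2, p4, p6, p7, p8, p9}.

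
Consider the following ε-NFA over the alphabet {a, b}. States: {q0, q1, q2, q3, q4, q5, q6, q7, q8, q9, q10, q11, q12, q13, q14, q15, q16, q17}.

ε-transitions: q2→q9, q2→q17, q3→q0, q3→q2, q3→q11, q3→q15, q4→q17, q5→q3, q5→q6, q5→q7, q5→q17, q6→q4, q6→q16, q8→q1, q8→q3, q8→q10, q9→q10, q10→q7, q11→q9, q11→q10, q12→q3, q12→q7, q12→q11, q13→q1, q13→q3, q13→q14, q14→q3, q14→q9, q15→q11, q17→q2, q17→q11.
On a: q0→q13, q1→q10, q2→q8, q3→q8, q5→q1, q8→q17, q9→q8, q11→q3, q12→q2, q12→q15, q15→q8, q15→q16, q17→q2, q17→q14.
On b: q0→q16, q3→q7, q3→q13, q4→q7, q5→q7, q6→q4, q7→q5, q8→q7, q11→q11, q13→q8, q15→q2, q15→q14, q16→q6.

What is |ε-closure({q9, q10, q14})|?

Start with {q9, q10, q14}.
From q10 via ε: add q7.
From q14 via ε: add q3.
From q3 via ε: add q0, q2, q11, q15.
From q2 via ε: add q17.
ε-closure = {q0, q2, q3, q7, q9, q10, q11, q14, q15, q17}, which has 10 states.

10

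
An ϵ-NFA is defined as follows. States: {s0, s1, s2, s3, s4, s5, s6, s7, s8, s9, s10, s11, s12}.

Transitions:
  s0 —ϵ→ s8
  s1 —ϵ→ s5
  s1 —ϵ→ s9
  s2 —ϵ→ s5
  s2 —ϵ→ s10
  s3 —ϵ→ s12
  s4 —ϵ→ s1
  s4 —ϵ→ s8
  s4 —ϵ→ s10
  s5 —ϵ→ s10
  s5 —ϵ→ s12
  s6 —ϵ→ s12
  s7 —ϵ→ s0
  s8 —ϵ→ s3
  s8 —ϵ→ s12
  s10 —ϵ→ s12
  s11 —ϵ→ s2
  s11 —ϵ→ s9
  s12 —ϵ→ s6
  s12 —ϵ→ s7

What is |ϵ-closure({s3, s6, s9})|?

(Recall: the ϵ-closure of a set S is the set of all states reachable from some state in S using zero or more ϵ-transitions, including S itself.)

7

Start with {s3, s6, s9}.
From s3 via ϵ: add s12.
From s12 via ϵ: add s7.
From s7 via ϵ: add s0.
From s0 via ϵ: add s8.
ϵ-closure = {s0, s3, s6, s7, s8, s9, s12}, which has 7 states.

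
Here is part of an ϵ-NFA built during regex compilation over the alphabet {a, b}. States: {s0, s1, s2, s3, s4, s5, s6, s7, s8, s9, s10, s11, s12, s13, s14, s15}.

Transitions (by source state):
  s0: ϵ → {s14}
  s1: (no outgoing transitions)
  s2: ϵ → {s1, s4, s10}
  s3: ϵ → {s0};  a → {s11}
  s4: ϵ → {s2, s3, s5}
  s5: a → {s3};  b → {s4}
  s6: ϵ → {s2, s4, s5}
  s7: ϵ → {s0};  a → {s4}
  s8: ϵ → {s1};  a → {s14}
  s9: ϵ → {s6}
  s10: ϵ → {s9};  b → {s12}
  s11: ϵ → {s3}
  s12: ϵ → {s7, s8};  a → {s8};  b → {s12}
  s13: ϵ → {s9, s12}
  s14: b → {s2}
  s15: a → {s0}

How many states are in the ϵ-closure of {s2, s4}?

Start with {s2, s4}.
From s2 via ϵ: add s1, s10.
From s4 via ϵ: add s3, s5.
From s3 via ϵ: add s0.
From s10 via ϵ: add s9.
From s0 via ϵ: add s14.
From s9 via ϵ: add s6.
ϵ-closure = {s0, s1, s2, s3, s4, s5, s6, s9, s10, s14}, which has 10 states.

10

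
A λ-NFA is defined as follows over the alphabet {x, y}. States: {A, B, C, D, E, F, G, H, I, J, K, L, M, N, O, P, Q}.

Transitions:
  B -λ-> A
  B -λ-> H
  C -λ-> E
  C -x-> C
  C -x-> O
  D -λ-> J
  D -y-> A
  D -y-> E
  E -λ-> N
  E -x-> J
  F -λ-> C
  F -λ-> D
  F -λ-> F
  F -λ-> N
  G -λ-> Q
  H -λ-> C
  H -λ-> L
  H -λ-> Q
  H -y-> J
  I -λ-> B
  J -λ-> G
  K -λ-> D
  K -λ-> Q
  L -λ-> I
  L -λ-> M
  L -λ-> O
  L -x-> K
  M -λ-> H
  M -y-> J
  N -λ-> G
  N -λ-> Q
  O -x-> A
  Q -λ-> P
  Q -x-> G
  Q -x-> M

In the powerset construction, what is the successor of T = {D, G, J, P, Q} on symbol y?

{A, E, G, N, P, Q}

D on y → {A, E}.
No y-transition from G, J, P, Q.
Union after reading y: {A, E}.
Now take the λ-closure:
From E via λ: add N.
From N via λ: add G, Q.
From Q via λ: add P.
No new states can be added; the closed set is {A, E, G, N, P, Q}.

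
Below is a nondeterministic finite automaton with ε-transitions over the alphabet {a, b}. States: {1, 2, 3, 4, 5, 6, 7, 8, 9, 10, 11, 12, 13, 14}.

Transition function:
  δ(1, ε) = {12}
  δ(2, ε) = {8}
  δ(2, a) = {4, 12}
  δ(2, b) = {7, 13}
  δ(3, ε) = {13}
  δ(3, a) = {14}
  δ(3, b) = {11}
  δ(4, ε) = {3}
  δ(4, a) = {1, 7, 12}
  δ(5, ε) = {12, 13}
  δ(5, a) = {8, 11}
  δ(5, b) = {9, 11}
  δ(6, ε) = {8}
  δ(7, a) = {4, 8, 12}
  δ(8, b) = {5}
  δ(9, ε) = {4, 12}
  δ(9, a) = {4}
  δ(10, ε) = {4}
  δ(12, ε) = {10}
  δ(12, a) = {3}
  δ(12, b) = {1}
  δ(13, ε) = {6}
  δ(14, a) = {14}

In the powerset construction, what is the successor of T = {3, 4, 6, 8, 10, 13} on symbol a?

3 on a → {14}.
4 on a → {1, 7, 12}.
No a-transition from 6, 8, 10, 13.
Union after reading a: {1, 7, 12, 14}.
Now take the ε-closure:
From 12 via ε: add 10.
From 10 via ε: add 4.
From 4 via ε: add 3.
From 3 via ε: add 13.
From 13 via ε: add 6.
From 6 via ε: add 8.
No new states can be added; the closed set is {1, 3, 4, 6, 7, 8, 10, 12, 13, 14}.

{1, 3, 4, 6, 7, 8, 10, 12, 13, 14}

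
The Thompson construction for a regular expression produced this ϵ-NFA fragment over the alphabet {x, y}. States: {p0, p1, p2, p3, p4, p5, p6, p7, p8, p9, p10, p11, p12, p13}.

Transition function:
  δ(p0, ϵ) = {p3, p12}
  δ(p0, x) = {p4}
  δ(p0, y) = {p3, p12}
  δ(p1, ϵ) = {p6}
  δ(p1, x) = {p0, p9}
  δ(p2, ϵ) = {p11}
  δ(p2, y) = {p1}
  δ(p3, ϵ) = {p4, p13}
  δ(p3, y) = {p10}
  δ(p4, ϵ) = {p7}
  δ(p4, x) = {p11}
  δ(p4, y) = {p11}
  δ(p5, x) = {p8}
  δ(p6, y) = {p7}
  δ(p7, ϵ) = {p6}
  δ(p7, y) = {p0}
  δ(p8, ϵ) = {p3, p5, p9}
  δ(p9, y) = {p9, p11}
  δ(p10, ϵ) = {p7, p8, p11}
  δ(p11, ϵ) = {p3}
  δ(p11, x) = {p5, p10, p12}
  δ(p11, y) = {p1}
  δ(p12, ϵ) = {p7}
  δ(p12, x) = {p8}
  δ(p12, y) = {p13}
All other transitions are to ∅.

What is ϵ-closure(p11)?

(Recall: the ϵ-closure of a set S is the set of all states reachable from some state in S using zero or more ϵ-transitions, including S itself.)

{p3, p4, p6, p7, p11, p13}

Start with {p11}.
From p11 via ϵ: add p3.
From p3 via ϵ: add p4, p13.
From p4 via ϵ: add p7.
From p7 via ϵ: add p6.
No new states can be added; the closed set is {p3, p4, p6, p7, p11, p13}.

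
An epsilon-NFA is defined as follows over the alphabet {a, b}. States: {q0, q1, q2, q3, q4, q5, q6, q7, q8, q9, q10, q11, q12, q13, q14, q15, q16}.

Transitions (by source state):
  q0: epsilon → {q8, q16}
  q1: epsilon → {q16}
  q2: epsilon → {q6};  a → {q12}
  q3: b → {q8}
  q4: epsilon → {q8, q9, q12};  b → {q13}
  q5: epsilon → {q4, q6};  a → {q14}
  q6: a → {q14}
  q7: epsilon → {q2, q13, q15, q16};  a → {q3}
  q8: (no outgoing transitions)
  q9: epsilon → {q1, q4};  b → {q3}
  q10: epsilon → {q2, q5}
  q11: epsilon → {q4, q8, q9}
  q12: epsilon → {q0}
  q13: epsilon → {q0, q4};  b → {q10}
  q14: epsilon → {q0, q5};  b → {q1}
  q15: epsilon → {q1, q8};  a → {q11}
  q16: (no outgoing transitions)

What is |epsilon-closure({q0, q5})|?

Start with {q0, q5}.
From q0 via epsilon: add q8, q16.
From q5 via epsilon: add q4, q6.
From q4 via epsilon: add q9, q12.
From q9 via epsilon: add q1.
epsilon-closure = {q0, q1, q4, q5, q6, q8, q9, q12, q16}, which has 9 states.

9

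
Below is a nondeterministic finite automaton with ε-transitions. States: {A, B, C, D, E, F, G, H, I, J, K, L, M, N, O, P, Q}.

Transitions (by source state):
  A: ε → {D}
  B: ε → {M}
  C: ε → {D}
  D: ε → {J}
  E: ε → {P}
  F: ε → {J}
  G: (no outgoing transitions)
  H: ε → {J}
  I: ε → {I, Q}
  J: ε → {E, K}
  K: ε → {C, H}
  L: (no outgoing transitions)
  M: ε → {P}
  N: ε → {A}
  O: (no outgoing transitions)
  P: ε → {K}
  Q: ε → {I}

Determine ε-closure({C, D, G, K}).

{C, D, E, G, H, J, K, P}

Start with {C, D, G, K}.
From D via ε: add J.
From K via ε: add H.
From J via ε: add E.
From E via ε: add P.
No new states can be added; the closed set is {C, D, E, G, H, J, K, P}.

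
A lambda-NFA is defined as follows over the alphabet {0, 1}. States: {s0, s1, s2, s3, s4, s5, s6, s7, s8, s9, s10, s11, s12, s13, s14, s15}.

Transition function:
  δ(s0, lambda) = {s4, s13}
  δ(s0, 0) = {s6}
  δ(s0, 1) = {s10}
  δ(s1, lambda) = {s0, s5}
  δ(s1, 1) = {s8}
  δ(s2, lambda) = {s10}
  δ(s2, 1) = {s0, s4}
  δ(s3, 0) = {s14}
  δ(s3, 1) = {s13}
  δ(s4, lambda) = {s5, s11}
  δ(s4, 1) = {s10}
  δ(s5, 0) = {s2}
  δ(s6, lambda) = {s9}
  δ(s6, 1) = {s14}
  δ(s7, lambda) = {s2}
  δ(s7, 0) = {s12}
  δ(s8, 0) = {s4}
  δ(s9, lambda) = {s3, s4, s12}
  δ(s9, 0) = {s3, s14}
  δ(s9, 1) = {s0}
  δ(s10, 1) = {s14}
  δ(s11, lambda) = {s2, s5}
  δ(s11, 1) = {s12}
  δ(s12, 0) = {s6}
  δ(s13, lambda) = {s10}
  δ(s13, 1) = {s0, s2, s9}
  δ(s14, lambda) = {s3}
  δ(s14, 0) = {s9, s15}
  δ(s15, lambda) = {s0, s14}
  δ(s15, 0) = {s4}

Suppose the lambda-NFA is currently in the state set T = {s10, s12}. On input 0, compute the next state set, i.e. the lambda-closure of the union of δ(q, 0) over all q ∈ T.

{s2, s3, s4, s5, s6, s9, s10, s11, s12}

s12 on 0 → {s6}.
No 0-transition from s10.
Union after reading 0: {s6}.
Now take the lambda-closure:
From s6 via lambda: add s9.
From s9 via lambda: add s3, s4, s12.
From s4 via lambda: add s5, s11.
From s11 via lambda: add s2.
From s2 via lambda: add s10.
No new states can be added; the closed set is {s2, s3, s4, s5, s6, s9, s10, s11, s12}.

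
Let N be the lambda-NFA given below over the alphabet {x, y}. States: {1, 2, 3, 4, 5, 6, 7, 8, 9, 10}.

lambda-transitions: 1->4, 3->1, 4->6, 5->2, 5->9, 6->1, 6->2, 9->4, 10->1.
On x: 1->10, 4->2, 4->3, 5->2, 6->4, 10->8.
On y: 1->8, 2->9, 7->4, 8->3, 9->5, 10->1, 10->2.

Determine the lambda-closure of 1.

Start with {1}.
From 1 via lambda: add 4.
From 4 via lambda: add 6.
From 6 via lambda: add 2.
No new states can be added; the closed set is {1, 2, 4, 6}.

{1, 2, 4, 6}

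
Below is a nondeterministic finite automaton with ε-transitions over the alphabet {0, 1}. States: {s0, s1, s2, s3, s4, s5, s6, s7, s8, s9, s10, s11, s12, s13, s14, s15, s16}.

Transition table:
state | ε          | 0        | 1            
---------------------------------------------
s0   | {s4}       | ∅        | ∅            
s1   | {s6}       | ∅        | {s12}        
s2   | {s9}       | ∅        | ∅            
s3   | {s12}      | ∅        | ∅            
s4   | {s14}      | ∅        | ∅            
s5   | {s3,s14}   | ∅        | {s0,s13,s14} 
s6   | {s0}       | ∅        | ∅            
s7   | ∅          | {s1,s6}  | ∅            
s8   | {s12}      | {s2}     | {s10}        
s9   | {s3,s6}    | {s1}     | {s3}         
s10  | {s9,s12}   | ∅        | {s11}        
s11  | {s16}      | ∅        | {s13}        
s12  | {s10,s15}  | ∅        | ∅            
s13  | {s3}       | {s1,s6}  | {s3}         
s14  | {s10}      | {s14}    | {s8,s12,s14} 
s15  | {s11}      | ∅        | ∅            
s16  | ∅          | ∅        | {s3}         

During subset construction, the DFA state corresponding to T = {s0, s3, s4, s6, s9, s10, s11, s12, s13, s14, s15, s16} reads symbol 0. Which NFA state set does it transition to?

s9 on 0 → {s1}.
s13 on 0 → {s1, s6}.
s14 on 0 → {s14}.
No 0-transition from s0, s3, s4, s6, s10, s11, s12, s15, s16.
Union after reading 0: {s1, s6, s14}.
Now take the ε-closure:
From s6 via ε: add s0.
From s14 via ε: add s10.
From s0 via ε: add s4.
From s10 via ε: add s9, s12.
From s9 via ε: add s3.
From s12 via ε: add s15.
From s15 via ε: add s11.
From s11 via ε: add s16.
No new states can be added; the closed set is {s0, s1, s3, s4, s6, s9, s10, s11, s12, s14, s15, s16}.

{s0, s1, s3, s4, s6, s9, s10, s11, s12, s14, s15, s16}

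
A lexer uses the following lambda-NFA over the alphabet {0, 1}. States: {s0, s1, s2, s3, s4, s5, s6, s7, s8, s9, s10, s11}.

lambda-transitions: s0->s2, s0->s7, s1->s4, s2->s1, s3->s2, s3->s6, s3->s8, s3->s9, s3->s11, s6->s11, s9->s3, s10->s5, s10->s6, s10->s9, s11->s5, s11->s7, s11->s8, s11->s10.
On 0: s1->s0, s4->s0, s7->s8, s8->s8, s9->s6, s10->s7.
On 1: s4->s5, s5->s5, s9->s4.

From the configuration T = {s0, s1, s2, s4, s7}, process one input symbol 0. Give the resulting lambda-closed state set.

s1 on 0 → {s0}.
s4 on 0 → {s0}.
s7 on 0 → {s8}.
No 0-transition from s0, s2.
Union after reading 0: {s0, s8}.
Now take the lambda-closure:
From s0 via lambda: add s2, s7.
From s2 via lambda: add s1.
From s1 via lambda: add s4.
No new states can be added; the closed set is {s0, s1, s2, s4, s7, s8}.

{s0, s1, s2, s4, s7, s8}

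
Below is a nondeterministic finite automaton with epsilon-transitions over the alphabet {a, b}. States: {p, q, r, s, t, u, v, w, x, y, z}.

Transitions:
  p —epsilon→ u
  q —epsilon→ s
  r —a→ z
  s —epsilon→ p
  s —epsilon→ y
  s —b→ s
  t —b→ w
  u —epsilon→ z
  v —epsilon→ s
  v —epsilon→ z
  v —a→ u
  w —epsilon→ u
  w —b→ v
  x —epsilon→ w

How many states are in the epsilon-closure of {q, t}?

Start with {q, t}.
From q via epsilon: add s.
From s via epsilon: add p, y.
From p via epsilon: add u.
From u via epsilon: add z.
epsilon-closure = {p, q, s, t, u, y, z}, which has 7 states.

7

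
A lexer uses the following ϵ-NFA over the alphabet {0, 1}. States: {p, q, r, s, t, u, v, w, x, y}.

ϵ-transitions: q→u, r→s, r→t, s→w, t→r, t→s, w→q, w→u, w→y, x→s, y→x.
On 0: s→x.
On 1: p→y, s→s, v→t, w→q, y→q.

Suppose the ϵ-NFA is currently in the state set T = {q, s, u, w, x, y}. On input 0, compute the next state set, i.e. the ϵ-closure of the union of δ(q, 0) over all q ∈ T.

{q, s, u, w, x, y}

s on 0 → {x}.
No 0-transition from q, u, w, x, y.
Union after reading 0: {x}.
Now take the ϵ-closure:
From x via ϵ: add s.
From s via ϵ: add w.
From w via ϵ: add q, u, y.
No new states can be added; the closed set is {q, s, u, w, x, y}.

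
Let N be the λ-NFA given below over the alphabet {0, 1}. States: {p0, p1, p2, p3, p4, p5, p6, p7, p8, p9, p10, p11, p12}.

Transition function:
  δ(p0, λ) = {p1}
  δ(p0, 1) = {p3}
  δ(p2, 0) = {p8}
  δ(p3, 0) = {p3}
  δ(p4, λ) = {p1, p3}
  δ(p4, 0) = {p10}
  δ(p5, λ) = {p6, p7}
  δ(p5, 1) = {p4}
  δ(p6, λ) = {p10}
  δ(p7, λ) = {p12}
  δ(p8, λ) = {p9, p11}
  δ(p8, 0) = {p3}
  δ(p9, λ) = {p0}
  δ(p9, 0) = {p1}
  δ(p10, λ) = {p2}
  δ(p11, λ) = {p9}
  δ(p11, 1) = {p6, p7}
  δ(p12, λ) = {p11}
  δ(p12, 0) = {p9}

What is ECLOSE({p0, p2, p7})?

{p0, p1, p2, p7, p9, p11, p12}

Start with {p0, p2, p7}.
From p0 via λ: add p1.
From p7 via λ: add p12.
From p12 via λ: add p11.
From p11 via λ: add p9.
No new states can be added; the closed set is {p0, p1, p2, p7, p9, p11, p12}.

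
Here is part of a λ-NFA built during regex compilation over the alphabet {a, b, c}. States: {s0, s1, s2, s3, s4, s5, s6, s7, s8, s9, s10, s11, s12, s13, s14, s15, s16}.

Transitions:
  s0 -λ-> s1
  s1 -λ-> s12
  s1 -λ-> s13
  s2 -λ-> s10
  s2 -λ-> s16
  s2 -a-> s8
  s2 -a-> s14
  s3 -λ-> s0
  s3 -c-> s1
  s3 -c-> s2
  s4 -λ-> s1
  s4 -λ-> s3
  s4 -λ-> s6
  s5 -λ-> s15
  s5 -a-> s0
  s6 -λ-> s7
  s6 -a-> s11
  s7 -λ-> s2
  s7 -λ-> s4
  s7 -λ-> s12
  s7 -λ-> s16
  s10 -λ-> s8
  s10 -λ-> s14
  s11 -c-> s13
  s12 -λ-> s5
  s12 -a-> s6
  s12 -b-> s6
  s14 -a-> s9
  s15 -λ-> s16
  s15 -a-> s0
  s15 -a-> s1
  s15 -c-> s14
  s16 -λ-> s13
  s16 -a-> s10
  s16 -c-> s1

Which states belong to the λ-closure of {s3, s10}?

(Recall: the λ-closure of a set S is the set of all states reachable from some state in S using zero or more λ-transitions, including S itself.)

{s0, s1, s3, s5, s8, s10, s12, s13, s14, s15, s16}

Start with {s3, s10}.
From s3 via λ: add s0.
From s10 via λ: add s8, s14.
From s0 via λ: add s1.
From s1 via λ: add s12, s13.
From s12 via λ: add s5.
From s5 via λ: add s15.
From s15 via λ: add s16.
No new states can be added; the closed set is {s0, s1, s3, s5, s8, s10, s12, s13, s14, s15, s16}.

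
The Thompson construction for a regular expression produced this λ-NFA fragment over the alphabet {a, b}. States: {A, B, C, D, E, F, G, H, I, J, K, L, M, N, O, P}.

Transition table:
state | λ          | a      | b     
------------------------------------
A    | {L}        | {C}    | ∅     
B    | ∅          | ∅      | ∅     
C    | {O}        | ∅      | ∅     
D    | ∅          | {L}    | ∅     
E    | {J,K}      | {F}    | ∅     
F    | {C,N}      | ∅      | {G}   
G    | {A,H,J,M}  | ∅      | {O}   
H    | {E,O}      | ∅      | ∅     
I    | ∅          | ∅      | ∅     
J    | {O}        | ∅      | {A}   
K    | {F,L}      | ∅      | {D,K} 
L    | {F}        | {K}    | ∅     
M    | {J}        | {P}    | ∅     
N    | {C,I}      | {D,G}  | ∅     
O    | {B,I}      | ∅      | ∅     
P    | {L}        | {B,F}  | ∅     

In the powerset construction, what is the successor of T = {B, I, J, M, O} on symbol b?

{A, B, C, F, I, L, N, O}

J on b → {A}.
No b-transition from B, I, M, O.
Union after reading b: {A}.
Now take the λ-closure:
From A via λ: add L.
From L via λ: add F.
From F via λ: add C, N.
From C via λ: add O.
From N via λ: add I.
From O via λ: add B.
No new states can be added; the closed set is {A, B, C, F, I, L, N, O}.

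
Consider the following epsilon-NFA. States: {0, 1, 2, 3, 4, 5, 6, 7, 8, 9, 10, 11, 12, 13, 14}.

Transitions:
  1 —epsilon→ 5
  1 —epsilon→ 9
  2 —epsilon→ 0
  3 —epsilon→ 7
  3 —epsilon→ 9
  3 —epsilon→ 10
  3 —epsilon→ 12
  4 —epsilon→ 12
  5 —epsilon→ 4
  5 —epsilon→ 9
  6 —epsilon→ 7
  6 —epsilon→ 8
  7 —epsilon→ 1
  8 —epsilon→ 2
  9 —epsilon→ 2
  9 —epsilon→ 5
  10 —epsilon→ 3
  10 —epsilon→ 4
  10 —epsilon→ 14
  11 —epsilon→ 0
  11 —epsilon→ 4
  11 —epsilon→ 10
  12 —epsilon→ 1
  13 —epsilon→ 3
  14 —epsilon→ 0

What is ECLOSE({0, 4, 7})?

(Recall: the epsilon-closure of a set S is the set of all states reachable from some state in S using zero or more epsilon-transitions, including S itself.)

Start with {0, 4, 7}.
From 4 via epsilon: add 12.
From 7 via epsilon: add 1.
From 1 via epsilon: add 5, 9.
From 9 via epsilon: add 2.
No new states can be added; the closed set is {0, 1, 2, 4, 5, 7, 9, 12}.

{0, 1, 2, 4, 5, 7, 9, 12}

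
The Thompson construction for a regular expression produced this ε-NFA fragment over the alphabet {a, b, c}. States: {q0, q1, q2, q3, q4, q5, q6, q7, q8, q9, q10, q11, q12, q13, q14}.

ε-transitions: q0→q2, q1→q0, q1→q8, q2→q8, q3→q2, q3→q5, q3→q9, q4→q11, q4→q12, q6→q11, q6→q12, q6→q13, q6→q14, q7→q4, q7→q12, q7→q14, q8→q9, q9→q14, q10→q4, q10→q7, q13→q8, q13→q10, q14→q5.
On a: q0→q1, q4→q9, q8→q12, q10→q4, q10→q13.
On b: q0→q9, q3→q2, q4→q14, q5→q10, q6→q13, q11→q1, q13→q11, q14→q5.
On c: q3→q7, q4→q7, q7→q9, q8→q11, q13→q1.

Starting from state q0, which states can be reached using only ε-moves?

{q0, q2, q5, q8, q9, q14}

Start with {q0}.
From q0 via ε: add q2.
From q2 via ε: add q8.
From q8 via ε: add q9.
From q9 via ε: add q14.
From q14 via ε: add q5.
No new states can be added; the closed set is {q0, q2, q5, q8, q9, q14}.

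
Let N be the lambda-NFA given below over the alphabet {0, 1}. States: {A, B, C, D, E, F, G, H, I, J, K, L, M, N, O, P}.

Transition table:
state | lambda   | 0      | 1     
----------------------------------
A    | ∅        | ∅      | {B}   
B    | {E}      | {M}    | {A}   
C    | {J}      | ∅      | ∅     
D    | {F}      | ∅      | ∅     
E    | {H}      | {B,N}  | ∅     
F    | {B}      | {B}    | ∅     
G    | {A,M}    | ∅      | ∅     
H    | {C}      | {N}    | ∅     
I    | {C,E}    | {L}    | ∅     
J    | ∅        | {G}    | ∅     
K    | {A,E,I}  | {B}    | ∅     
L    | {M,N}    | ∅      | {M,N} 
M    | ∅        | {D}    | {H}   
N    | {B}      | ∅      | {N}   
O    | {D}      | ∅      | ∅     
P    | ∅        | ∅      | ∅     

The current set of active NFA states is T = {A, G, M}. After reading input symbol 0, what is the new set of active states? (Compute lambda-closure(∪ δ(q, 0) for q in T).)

M on 0 → {D}.
No 0-transition from A, G.
Union after reading 0: {D}.
Now take the lambda-closure:
From D via lambda: add F.
From F via lambda: add B.
From B via lambda: add E.
From E via lambda: add H.
From H via lambda: add C.
From C via lambda: add J.
No new states can be added; the closed set is {B, C, D, E, F, H, J}.

{B, C, D, E, F, H, J}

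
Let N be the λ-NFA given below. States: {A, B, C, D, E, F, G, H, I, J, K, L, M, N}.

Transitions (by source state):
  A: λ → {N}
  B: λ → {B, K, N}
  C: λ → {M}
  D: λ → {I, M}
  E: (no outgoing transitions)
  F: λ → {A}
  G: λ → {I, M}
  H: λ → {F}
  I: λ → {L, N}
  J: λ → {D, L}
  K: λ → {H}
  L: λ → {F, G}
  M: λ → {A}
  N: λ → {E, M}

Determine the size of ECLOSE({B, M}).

Start with {B, M}.
From B via λ: add K, N.
From M via λ: add A.
From K via λ: add H.
From N via λ: add E.
From H via λ: add F.
λ-closure = {A, B, E, F, H, K, M, N}, which has 8 states.

8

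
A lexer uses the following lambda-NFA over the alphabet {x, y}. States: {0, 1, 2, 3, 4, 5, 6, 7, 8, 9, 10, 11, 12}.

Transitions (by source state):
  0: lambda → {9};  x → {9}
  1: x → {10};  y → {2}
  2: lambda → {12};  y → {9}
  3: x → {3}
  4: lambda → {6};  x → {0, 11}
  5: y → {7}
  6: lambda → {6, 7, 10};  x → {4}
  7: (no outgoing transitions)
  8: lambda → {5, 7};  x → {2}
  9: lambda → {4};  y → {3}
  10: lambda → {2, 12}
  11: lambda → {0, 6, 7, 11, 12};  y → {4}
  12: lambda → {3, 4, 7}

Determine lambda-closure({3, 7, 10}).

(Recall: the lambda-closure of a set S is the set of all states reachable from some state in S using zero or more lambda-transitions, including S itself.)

Start with {3, 7, 10}.
From 10 via lambda: add 2, 12.
From 12 via lambda: add 4.
From 4 via lambda: add 6.
No new states can be added; the closed set is {2, 3, 4, 6, 7, 10, 12}.

{2, 3, 4, 6, 7, 10, 12}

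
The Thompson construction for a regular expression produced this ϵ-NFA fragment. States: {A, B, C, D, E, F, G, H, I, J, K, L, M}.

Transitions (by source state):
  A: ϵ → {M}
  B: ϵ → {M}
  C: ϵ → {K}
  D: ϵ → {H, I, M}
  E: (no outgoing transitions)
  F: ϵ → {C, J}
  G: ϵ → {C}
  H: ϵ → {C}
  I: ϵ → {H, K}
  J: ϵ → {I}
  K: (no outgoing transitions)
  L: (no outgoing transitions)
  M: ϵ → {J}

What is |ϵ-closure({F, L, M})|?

Start with {F, L, M}.
From F via ϵ: add C, J.
From C via ϵ: add K.
From J via ϵ: add I.
From I via ϵ: add H.
ϵ-closure = {C, F, H, I, J, K, L, M}, which has 8 states.

8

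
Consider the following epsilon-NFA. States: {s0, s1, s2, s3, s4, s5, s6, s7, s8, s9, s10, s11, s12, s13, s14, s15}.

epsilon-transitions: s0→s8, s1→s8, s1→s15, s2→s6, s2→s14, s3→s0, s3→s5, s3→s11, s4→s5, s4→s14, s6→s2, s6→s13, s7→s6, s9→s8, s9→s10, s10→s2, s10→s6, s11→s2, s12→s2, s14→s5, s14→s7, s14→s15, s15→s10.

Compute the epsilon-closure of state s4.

{s2, s4, s5, s6, s7, s10, s13, s14, s15}

Start with {s4}.
From s4 via epsilon: add s5, s14.
From s14 via epsilon: add s7, s15.
From s7 via epsilon: add s6.
From s15 via epsilon: add s10.
From s6 via epsilon: add s2, s13.
No new states can be added; the closed set is {s2, s4, s5, s6, s7, s10, s13, s14, s15}.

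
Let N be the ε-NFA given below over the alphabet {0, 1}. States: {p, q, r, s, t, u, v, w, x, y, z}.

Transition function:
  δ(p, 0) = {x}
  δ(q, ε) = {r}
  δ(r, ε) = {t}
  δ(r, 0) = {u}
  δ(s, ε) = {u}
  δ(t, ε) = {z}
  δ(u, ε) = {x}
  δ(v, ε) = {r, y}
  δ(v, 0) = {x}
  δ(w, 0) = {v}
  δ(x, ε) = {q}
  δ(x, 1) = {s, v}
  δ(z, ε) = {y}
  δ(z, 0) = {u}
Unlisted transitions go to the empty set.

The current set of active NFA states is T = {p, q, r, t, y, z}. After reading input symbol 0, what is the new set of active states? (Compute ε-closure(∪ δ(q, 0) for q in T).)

p on 0 → {x}.
r on 0 → {u}.
z on 0 → {u}.
No 0-transition from q, t, y.
Union after reading 0: {u, x}.
Now take the ε-closure:
From x via ε: add q.
From q via ε: add r.
From r via ε: add t.
From t via ε: add z.
From z via ε: add y.
No new states can be added; the closed set is {q, r, t, u, x, y, z}.

{q, r, t, u, x, y, z}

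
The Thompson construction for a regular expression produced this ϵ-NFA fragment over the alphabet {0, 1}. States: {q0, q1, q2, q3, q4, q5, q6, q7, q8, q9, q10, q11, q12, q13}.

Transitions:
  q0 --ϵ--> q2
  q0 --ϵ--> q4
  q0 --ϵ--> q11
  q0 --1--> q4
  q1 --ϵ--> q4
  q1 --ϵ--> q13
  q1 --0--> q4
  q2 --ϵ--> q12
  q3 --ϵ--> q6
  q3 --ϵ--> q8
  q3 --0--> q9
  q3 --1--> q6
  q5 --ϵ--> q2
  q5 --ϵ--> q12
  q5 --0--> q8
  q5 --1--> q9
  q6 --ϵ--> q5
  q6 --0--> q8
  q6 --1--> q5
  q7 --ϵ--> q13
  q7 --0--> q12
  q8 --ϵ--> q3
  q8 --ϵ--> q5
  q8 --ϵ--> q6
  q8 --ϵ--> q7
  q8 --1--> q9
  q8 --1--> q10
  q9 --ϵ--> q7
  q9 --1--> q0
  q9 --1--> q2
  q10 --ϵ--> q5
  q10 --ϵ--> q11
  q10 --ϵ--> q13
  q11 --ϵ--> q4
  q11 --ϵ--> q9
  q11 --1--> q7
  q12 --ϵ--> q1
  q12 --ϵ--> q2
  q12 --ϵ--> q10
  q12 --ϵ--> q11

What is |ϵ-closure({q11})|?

Start with {q11}.
From q11 via ϵ: add q4, q9.
From q9 via ϵ: add q7.
From q7 via ϵ: add q13.
ϵ-closure = {q4, q7, q9, q11, q13}, which has 5 states.

5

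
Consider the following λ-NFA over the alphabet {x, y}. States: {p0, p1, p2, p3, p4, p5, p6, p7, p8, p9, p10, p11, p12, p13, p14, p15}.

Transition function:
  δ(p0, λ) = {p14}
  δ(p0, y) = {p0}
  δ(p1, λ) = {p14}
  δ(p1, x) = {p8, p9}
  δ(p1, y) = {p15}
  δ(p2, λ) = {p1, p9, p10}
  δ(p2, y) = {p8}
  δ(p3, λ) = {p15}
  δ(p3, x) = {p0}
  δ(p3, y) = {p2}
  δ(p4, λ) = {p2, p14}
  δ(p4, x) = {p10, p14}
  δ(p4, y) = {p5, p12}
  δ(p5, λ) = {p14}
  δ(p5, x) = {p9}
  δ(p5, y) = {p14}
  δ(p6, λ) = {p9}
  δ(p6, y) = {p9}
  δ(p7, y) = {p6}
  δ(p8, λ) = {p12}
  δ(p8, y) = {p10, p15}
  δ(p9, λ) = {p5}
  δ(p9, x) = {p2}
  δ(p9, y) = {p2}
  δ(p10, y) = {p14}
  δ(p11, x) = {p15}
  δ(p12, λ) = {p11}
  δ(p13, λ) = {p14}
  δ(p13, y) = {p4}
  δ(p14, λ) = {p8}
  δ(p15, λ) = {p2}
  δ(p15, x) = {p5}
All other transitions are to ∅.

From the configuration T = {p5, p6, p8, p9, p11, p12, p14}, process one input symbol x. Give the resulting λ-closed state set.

p5 on x → {p9}.
p9 on x → {p2}.
p11 on x → {p15}.
No x-transition from p6, p8, p12, p14.
Union after reading x: {p2, p9, p15}.
Now take the λ-closure:
From p2 via λ: add p1, p10.
From p9 via λ: add p5.
From p1 via λ: add p14.
From p14 via λ: add p8.
From p8 via λ: add p12.
From p12 via λ: add p11.
No new states can be added; the closed set is {p1, p2, p5, p8, p9, p10, p11, p12, p14, p15}.

{p1, p2, p5, p8, p9, p10, p11, p12, p14, p15}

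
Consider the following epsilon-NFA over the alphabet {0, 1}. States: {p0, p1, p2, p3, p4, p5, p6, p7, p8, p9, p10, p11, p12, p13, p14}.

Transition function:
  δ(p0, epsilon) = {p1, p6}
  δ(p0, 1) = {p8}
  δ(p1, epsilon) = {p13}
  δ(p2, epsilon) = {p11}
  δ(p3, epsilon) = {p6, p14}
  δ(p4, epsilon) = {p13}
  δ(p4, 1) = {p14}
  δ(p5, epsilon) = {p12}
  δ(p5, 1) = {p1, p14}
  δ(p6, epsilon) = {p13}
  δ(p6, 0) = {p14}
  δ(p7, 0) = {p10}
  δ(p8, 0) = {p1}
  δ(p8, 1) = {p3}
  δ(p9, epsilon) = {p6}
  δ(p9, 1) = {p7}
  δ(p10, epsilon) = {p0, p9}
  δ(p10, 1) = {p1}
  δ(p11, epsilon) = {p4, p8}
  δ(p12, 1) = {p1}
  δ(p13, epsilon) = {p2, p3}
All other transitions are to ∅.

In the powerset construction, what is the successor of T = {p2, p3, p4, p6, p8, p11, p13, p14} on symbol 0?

{p1, p2, p3, p4, p6, p8, p11, p13, p14}

p6 on 0 → {p14}.
p8 on 0 → {p1}.
No 0-transition from p2, p3, p4, p11, p13, p14.
Union after reading 0: {p1, p14}.
Now take the epsilon-closure:
From p1 via epsilon: add p13.
From p13 via epsilon: add p2, p3.
From p2 via epsilon: add p11.
From p3 via epsilon: add p6.
From p11 via epsilon: add p4, p8.
No new states can be added; the closed set is {p1, p2, p3, p4, p6, p8, p11, p13, p14}.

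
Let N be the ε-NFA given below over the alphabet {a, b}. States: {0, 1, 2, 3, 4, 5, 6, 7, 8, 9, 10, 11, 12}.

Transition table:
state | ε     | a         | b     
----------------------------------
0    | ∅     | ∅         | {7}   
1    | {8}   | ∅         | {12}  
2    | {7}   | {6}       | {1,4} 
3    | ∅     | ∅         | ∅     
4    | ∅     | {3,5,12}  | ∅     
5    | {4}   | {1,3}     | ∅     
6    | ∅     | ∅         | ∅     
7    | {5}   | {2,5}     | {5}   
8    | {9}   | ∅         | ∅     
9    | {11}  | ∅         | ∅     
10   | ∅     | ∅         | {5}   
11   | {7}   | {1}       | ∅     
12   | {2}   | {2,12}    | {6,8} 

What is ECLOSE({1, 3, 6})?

Start with {1, 3, 6}.
From 1 via ε: add 8.
From 8 via ε: add 9.
From 9 via ε: add 11.
From 11 via ε: add 7.
From 7 via ε: add 5.
From 5 via ε: add 4.
No new states can be added; the closed set is {1, 3, 4, 5, 6, 7, 8, 9, 11}.

{1, 3, 4, 5, 6, 7, 8, 9, 11}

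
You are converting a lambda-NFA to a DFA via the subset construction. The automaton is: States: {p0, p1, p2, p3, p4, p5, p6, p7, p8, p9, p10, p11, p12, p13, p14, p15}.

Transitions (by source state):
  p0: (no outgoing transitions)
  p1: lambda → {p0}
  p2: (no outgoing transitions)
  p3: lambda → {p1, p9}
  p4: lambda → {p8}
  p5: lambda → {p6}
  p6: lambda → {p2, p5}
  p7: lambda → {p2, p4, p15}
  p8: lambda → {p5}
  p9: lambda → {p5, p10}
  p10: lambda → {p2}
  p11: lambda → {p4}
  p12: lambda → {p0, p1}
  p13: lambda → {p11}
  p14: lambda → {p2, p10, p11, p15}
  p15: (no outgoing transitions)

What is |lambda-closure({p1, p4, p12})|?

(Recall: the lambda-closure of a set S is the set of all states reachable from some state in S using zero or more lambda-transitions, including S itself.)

8

Start with {p1, p4, p12}.
From p1 via lambda: add p0.
From p4 via lambda: add p8.
From p8 via lambda: add p5.
From p5 via lambda: add p6.
From p6 via lambda: add p2.
lambda-closure = {p0, p1, p2, p4, p5, p6, p8, p12}, which has 8 states.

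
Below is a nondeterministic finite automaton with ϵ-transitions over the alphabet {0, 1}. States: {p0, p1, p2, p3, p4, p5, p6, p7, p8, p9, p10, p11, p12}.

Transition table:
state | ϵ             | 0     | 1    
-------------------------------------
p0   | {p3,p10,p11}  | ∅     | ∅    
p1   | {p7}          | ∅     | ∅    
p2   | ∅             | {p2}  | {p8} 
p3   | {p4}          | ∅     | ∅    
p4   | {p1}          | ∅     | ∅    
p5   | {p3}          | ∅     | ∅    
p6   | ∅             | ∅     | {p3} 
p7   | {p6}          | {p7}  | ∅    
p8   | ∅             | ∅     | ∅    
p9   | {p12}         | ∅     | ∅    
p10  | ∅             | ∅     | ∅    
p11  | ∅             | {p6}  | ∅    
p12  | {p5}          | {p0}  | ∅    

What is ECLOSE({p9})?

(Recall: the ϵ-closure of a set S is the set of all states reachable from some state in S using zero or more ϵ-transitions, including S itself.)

{p1, p3, p4, p5, p6, p7, p9, p12}

Start with {p9}.
From p9 via ϵ: add p12.
From p12 via ϵ: add p5.
From p5 via ϵ: add p3.
From p3 via ϵ: add p4.
From p4 via ϵ: add p1.
From p1 via ϵ: add p7.
From p7 via ϵ: add p6.
No new states can be added; the closed set is {p1, p3, p4, p5, p6, p7, p9, p12}.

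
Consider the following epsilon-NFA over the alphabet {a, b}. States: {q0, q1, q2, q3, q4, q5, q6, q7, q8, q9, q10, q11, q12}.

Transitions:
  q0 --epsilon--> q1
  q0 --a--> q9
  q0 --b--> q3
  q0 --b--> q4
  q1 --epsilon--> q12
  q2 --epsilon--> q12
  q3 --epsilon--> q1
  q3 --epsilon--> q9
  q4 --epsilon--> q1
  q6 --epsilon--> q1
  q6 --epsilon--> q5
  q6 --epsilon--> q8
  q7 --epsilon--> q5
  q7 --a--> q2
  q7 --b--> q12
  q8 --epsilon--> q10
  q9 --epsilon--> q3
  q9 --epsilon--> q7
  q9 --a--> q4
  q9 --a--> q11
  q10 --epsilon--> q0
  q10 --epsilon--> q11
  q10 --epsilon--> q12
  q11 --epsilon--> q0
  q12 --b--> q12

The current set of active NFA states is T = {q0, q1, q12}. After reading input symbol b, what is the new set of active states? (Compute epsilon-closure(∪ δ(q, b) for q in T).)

q0 on b → {q3, q4}.
q12 on b → {q12}.
No b-transition from q1.
Union after reading b: {q3, q4, q12}.
Now take the epsilon-closure:
From q3 via epsilon: add q1, q9.
From q9 via epsilon: add q7.
From q7 via epsilon: add q5.
No new states can be added; the closed set is {q1, q3, q4, q5, q7, q9, q12}.

{q1, q3, q4, q5, q7, q9, q12}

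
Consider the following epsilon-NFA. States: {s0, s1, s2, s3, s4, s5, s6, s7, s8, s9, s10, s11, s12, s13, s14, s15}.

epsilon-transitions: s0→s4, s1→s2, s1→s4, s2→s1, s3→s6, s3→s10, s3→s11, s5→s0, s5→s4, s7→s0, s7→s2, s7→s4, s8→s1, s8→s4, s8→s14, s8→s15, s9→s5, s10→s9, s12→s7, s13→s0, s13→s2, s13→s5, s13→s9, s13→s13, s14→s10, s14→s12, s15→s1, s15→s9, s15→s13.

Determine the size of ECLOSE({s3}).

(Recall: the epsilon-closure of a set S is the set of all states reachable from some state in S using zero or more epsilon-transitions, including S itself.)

8

Start with {s3}.
From s3 via epsilon: add s6, s10, s11.
From s10 via epsilon: add s9.
From s9 via epsilon: add s5.
From s5 via epsilon: add s0, s4.
epsilon-closure = {s0, s3, s4, s5, s6, s9, s10, s11}, which has 8 states.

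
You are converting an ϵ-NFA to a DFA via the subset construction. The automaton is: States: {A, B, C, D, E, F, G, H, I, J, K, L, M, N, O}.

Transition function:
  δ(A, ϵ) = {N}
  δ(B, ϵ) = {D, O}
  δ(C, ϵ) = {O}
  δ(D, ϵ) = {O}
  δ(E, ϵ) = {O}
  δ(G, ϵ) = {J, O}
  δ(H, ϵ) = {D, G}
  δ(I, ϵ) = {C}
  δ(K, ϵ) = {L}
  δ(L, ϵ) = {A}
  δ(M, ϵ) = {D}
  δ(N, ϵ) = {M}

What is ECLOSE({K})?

{A, D, K, L, M, N, O}

Start with {K}.
From K via ϵ: add L.
From L via ϵ: add A.
From A via ϵ: add N.
From N via ϵ: add M.
From M via ϵ: add D.
From D via ϵ: add O.
No new states can be added; the closed set is {A, D, K, L, M, N, O}.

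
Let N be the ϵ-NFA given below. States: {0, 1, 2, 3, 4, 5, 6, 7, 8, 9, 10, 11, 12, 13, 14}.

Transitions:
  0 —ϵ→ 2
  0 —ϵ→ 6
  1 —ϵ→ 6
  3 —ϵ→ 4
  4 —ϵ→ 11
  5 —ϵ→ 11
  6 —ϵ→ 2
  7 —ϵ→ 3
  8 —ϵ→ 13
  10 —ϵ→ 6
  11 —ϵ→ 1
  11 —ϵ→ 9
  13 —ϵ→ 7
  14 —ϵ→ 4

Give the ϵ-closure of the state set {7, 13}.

{1, 2, 3, 4, 6, 7, 9, 11, 13}

Start with {7, 13}.
From 7 via ϵ: add 3.
From 3 via ϵ: add 4.
From 4 via ϵ: add 11.
From 11 via ϵ: add 1, 9.
From 1 via ϵ: add 6.
From 6 via ϵ: add 2.
No new states can be added; the closed set is {1, 2, 3, 4, 6, 7, 9, 11, 13}.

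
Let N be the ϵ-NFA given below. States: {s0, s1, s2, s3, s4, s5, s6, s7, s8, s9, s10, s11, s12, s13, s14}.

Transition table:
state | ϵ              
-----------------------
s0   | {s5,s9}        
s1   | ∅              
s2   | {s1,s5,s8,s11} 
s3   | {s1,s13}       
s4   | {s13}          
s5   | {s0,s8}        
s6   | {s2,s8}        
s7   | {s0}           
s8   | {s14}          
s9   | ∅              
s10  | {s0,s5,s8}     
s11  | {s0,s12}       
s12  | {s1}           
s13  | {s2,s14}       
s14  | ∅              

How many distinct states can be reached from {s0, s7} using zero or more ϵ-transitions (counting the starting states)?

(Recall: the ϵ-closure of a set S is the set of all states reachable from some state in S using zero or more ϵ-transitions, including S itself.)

Start with {s0, s7}.
From s0 via ϵ: add s5, s9.
From s5 via ϵ: add s8.
From s8 via ϵ: add s14.
ϵ-closure = {s0, s5, s7, s8, s9, s14}, which has 6 states.

6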